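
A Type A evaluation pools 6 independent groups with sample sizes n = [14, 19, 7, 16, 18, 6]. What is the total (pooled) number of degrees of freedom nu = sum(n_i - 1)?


nu = sum_i (n_i - 1)
nu = ((14 - 1) + (19 - 1) + (7 - 1) + (16 - 1) + (18 - 1) + (6 - 1))
nu = 13 + 18 + 6 + 15 + 17 + 5
nu = 74

74


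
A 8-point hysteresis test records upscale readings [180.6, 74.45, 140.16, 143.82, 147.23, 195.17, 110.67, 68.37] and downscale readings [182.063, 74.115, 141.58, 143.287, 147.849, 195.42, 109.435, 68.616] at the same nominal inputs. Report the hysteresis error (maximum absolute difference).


|180.6 - 182.063| = 1.4630
|74.45 - 74.115| = 0.3350
|140.16 - 141.58| = 1.4200
|143.82 - 143.287| = 0.5330
|147.23 - 147.849| = 0.6190
|195.17 - 195.42| = 0.2500
|110.67 - 109.435| = 1.2350
|68.37 - 68.616| = 0.2460
hysteresis = max(diffs) = 1.4630

1.4630


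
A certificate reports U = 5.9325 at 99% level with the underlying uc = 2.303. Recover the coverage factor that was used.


k = U / uc
k = 5.9325 / 2.303
k = 2.576

2.576


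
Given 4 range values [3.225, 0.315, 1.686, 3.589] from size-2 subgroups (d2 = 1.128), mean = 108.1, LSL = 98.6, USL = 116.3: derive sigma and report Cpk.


R_bar = (3.225 + 0.315 + 1.686 + 3.589) / 4 = 2.20375
sigma = R_bar / d2 = 2.20375 / 1.128 = 1.9536791
Cp = (USL - LSL)/(6*sigma) = (116.3 - 98.6)/(6*1.9536791) = 1.5100
Cpu = (116.3 - 108.1)/(3*1.9536791) = 1.3991
Cpl = (108.1 - 98.6)/(3*1.9536791) = 1.6209
Cpk = min(Cpu, Cpl) = 1.3991

1.3991


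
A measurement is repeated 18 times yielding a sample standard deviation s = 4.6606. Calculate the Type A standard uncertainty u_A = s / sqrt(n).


u_A = s / sqrt(n)
u_A = 4.6606 / sqrt(18)
u_A = 4.6606 / 4.2426407
u_A = 1.0985

1.0985


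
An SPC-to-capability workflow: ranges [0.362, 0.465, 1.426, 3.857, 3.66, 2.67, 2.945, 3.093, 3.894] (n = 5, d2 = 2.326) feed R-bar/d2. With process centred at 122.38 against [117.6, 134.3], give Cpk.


R_bar = (0.362 + 0.465 + 1.426 + 3.857 + 3.66 + 2.67 + 2.945 + 3.093 + 3.894) / 9 = 2.4857778
sigma = R_bar / d2 = 2.4857778 / 2.326 = 1.0686921
Cp = (USL - LSL)/(6*sigma) = (134.3 - 117.6)/(6*1.0686921) = 2.6044
Cpu = (134.3 - 122.38)/(3*1.0686921) = 3.7179
Cpl = (122.38 - 117.6)/(3*1.0686921) = 1.4909
Cpk = min(Cpu, Cpl) = 1.4909

1.4909


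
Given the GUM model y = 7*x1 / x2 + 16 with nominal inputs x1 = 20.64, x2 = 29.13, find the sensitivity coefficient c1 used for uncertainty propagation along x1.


y = 7*x1 / x2 + 16
dy/dx1 = 7/x2
Evaluate at x2 = 29.13: c1 = 7 / 29.13
c1 = 0.2403

0.2403


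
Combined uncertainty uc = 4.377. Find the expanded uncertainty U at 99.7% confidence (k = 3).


U = k * uc
U = 3 * 4.377
U = 13.1310

13.1310


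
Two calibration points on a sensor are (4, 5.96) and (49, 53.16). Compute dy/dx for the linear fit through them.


slope = (y2 - y1) / (x2 - x1)
= (53.16 - 5.96) / (49 - 4)
= 47.2000 / 45
= 1.0489

1.0489


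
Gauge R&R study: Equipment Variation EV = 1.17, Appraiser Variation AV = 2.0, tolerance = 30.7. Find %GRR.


GRR = sqrt(EV^2 + AV^2) = sqrt(1.17^2 + 2.0^2) = 2.3170887
%GRR = GRR / tol * 100 = 2.3170887 / 30.7 * 100
%GRR = 7.5475

7.5475


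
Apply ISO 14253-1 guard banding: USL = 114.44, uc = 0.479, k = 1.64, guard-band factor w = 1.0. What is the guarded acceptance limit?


U = k * uc = 1.64 * 0.479 = 0.78556
guard band g = w * U = 1.0 * 0.78556 = 0.78556
AL = USL - g = 114.44 - 0.78556
AL = 113.6544

113.6544


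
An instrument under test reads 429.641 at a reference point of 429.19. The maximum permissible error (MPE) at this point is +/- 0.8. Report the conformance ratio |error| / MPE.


e = indication - reference = 429.641 - 429.19 = 0.4510
|e| = 0.4510
ratio = |e| / MPE = 0.4510 / 0.8
ratio = 0.5637

0.5637


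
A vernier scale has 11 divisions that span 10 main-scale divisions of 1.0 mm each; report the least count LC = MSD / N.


LC = MSD / n_div
= 1.0 / 11
= 0.0909

0.0909


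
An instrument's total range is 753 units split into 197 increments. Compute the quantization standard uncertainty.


resolution = range / divisions
resolution = 753 / 197 = 3.822335
u_res = resolution / (2*sqrt(3))
u_res = 3.822335 / 3.4641016
u_res = 1.1034

1.1034


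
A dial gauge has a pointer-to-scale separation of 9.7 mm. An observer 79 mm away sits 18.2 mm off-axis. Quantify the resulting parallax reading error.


error = h * offset / d
= 9.7 * 18.2 / 79
= 2.2347

2.2347


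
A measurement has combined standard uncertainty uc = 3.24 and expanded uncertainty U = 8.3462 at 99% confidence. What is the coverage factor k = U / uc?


k = U / uc
k = 8.3462 / 3.24
k = 2.576

2.576


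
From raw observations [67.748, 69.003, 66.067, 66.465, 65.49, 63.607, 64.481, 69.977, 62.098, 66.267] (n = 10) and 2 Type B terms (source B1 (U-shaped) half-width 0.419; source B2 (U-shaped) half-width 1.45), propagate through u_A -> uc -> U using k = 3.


mean = (67.748 + 69.003 + 66.067 + 66.465 + 65.49 + 63.607 + 64.481 + 69.977 + 62.098 + 66.267) / 10 = 66.1203
s = sqrt(sum((x - mean)^2)/(n-1)) = 2.3934364
u_A = s / sqrt(n) = 2.3934364 / sqrt(10) = 0.75687105
u_B1 = 0.419 / sqrt(2) = 0.29627774
u_B2 = 1.45 / sqrt(2) = 1.0253048
uc = sqrt(0.75687105^2 + 0.29627774^2 + 1.0253048^2) = 1.3083899
U = k * uc = 3 * 1.3083899
U = 3.9252

3.9252


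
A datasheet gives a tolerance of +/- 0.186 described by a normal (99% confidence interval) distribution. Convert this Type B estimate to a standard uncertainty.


u_B = half_width / 2.576
u_B = 0.186 / 2.576
u_B = 0.0722

0.0722


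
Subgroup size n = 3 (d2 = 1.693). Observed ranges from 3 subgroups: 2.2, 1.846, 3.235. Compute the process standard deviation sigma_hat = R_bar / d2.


R_bar = (2.2 + 1.846 + 3.235) / 3
R_bar = 7.281 / 3 = 2.427
sigma_hat = R_bar / d2 = 2.427 / 1.693 = 1.4335

1.4335


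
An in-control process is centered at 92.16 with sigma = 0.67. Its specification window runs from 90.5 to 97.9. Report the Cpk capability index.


Cpu = (USL - mean) / (3*sigma) = (97.9 - 92.16) / (3*0.67) = 2.8557
Cpl = (mean - LSL) / (3*sigma) = (92.16 - 90.5) / (3*0.67) = 0.8259
Cpk = min(Cpu, Cpl) = 0.8259

0.8259


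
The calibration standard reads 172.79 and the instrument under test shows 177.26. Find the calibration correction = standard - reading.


Correction = standard - reading
= 172.79 - 177.26
= -4.4700

-4.4700


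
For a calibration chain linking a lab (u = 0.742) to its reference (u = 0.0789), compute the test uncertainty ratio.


TUR = u_lab / u_ref
= 0.742 / 0.0789
= 9.4043

9.4043


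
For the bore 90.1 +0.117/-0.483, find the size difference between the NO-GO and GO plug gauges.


GO = nominal - lower_tol (smallest hole = maximum material condition)
GO = 90.1 - 0.483 = 89.617
NO-GO = nominal + upper_tol (largest hole = least material condition)
NO-GO = 90.1 + 0.117 = 90.217
spread = NO-GO - GO = 90.217 - 89.617 = 0.6000

0.6000


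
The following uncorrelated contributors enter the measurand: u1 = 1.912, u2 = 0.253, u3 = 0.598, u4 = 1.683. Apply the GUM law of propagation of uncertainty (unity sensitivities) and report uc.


uc = sqrt(1.912^2 + 0.253^2 + 0.598^2 + 1.683^2)
uc = sqrt(6.909846)
uc = 2.6287

2.6287


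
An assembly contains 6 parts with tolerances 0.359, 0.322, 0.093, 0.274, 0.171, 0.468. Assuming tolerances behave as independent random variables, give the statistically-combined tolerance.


RSS = sqrt(0.359^2 + 0.322^2 + 0.093^2 + 0.274^2 + 0.171^2 + 0.468^2)
= sqrt(0.564555)
= 0.7514

0.7514


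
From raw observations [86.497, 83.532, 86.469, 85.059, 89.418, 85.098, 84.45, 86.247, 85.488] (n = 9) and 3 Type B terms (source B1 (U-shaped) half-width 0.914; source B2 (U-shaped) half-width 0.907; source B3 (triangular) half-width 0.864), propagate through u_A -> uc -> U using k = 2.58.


mean = (86.497 + 83.532 + 86.469 + 85.059 + 89.418 + 85.098 + 84.45 + 86.247 + 85.488) / 9 = 85.80644444
s = sqrt(sum((x - mean)^2)/(n-1)) = 1.6706392
u_A = s / sqrt(n) = 1.6706392 / sqrt(9) = 0.55687973
u_B1 = 0.914 / sqrt(2) = 0.6462956
u_B2 = 0.907 / sqrt(2) = 0.64134585
u_B3 = 0.864 / sqrt(6) = 0.35272652
uc = sqrt(0.55687973^2 + 0.6462956^2 + 0.64134585^2 + 0.35272652^2) = 1.124079
U = k * uc = 2.58 * 1.124079
U = 2.9001

2.9001


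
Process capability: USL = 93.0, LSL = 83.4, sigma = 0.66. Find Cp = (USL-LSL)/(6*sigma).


Cp = (USL - LSL) / (6 * sigma)
= (93.0 - 83.4) / (6 * 0.66)
= 9.6000 / 3.9600
= 2.4242

2.4242


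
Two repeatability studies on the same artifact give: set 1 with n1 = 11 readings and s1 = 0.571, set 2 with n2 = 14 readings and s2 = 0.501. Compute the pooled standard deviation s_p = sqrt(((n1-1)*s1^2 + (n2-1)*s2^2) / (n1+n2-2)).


s_p = sqrt(((n1-1)*s1^2 + (n2-1)*s2^2) / (n1+n2-2))
numerator = (11-1)*0.571^2 + (14-1)*0.501^2 = 3.26041 + 3.263013 = 6.523423
denominator = 11 + 14 - 2 = 23
s_p^2 = 6.523423 / 23 = 0.28362709
s_p = sqrt(0.28362709) = 0.5326

0.5326


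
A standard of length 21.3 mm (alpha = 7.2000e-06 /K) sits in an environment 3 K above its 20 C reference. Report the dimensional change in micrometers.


dL = L * alpha * dT
= 21.3 * 7.2000e-06 * 3
= 4.6010000e-04 mm
dL_um = 4.6010000e-04 * 1000 = 0.4601 um

0.4601


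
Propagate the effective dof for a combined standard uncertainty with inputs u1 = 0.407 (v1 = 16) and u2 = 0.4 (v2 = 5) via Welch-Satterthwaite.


uc = sqrt(u1^2 + u2^2) = sqrt(0.407^2 + 0.4^2) = 0.57065664
v_eff = uc^4 / (u1^4/v1 + u2^4/v2)
= 0.57065664^4 / (0.407^4/16 + 0.4^4/5)
= 0.10604727 / 0.0068349745
v_eff = 15.5154

15.5154


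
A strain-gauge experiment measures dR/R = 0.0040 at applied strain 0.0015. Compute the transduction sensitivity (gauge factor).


GF = (dR/R) / epsilon
= 0.0040 / 0.0015
= 2.6667

2.6667


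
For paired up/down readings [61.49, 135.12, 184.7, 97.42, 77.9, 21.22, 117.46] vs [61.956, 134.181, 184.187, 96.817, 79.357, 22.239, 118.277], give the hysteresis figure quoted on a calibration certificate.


|61.49 - 61.956| = 0.4660
|135.12 - 134.181| = 0.9390
|184.7 - 184.187| = 0.5130
|97.42 - 96.817| = 0.6030
|77.9 - 79.357| = 1.4570
|21.22 - 22.239| = 1.0190
|117.46 - 118.277| = 0.8170
hysteresis = max(diffs) = 1.4570

1.4570


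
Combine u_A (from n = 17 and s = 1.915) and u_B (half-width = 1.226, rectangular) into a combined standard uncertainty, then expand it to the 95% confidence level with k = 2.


u_A = s / sqrt(n) = 1.915 / sqrt(17) = 0.46445572
u_B = half_width / sqrt(3) = 1.226 / sqrt(3) = 0.70783143
uc = sqrt(u_A^2 + u_B^2) = sqrt(0.46445572^2 + 0.70783143^2) = 0.84660761
U = k * uc = 2 * 0.84660761
U = 1.6932

1.6932


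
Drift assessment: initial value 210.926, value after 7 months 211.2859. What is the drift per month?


rate = (v2 - v1) / months
= (211.2859 - 210.926) / 7
= 0.3599 / 7
= 0.0514

0.0514


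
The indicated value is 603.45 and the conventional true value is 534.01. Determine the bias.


Systematic error = measured - true
= 603.45 - 534.01
= 69.4400

69.4400


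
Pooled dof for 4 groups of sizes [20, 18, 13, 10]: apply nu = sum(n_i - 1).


nu = sum_i (n_i - 1)
nu = ((20 - 1) + (18 - 1) + (13 - 1) + (10 - 1))
nu = 19 + 17 + 12 + 9
nu = 57

57


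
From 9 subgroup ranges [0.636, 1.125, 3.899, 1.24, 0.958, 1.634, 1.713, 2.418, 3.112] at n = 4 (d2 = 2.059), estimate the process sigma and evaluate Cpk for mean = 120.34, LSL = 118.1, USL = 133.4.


R_bar = (0.636 + 1.125 + 3.899 + 1.24 + 0.958 + 1.634 + 1.713 + 2.418 + 3.112) / 9 = 1.8594444
sigma = R_bar / d2 = 1.8594444 / 2.059 = 0.9030813
Cp = (USL - LSL)/(6*sigma) = (133.4 - 118.1)/(6*0.9030813) = 2.8237
Cpu = (133.4 - 120.34)/(3*0.9030813) = 4.8205
Cpl = (120.34 - 118.1)/(3*0.9030813) = 0.8268
Cpk = min(Cpu, Cpl) = 0.8268

0.8268


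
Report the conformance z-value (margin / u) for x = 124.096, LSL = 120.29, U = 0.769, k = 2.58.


u = U / k = 0.769 / 2.58 = 0.29806202
margin = |LSL - x| = |120.29 - 124.096| = 3.806
z = margin / u = 3.806 / 0.29806202
z = 12.7692

12.7692


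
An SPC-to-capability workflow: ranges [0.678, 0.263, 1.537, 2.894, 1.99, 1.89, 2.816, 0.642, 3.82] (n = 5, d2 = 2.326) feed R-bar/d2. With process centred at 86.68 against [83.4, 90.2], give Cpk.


R_bar = (0.678 + 0.263 + 1.537 + 2.894 + 1.99 + 1.89 + 2.816 + 0.642 + 3.82) / 9 = 1.8366667
sigma = R_bar / d2 = 1.8366667 / 2.326 = 0.78962455
Cp = (USL - LSL)/(6*sigma) = (90.2 - 83.4)/(6*0.78962455) = 1.4353
Cpu = (90.2 - 86.68)/(3*0.78962455) = 1.4859
Cpl = (86.68 - 83.4)/(3*0.78962455) = 1.3846
Cpk = min(Cpu, Cpl) = 1.3846

1.3846


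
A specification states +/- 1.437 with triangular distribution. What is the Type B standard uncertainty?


u_B = half_width / sqrt(6)
u_B = 1.437 / 2.4494897
u_B = 0.5867

0.5867


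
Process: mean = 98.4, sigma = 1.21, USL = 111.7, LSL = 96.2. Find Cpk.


Cpu = (USL - mean) / (3*sigma) = (111.7 - 98.4) / (3*1.21) = 3.6639
Cpl = (mean - LSL) / (3*sigma) = (98.4 - 96.2) / (3*1.21) = 0.6061
Cpk = min(Cpu, Cpl) = 0.6061

0.6061


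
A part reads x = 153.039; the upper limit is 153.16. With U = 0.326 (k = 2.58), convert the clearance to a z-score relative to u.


u = U / k = 0.326 / 2.58 = 0.12635659
margin = |USL - x| = |153.16 - 153.039| = 0.121
z = margin / u = 0.121 / 0.12635659
z = 0.9576

0.9576


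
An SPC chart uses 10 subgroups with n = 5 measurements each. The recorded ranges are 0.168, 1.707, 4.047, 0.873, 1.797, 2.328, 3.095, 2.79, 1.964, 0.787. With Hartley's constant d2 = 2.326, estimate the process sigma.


R_bar = (0.168 + 1.707 + 4.047 + 0.873 + 1.797 + 2.328 + 3.095 + 2.79 + 1.964 + 0.787) / 10
R_bar = 19.556 / 10 = 1.9556
sigma_hat = R_bar / d2 = 1.9556 / 2.326 = 0.8408

0.8408


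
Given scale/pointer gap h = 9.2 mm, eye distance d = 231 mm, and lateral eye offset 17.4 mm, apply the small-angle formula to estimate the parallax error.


error = h * offset / d
= 9.2 * 17.4 / 231
= 0.6930

0.6930


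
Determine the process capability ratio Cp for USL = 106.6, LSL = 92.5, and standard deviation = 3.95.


Cp = (USL - LSL) / (6 * sigma)
= (106.6 - 92.5) / (6 * 3.95)
= 14.1000 / 23.7000
= 0.5949

0.5949


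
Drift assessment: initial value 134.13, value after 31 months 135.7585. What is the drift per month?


rate = (v2 - v1) / months
= (135.7585 - 134.13) / 31
= 1.6285 / 31
= 0.0525

0.0525


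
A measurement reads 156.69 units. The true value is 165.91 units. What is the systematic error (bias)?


Systematic error = measured - true
= 156.69 - 165.91
= -9.2200

-9.2200


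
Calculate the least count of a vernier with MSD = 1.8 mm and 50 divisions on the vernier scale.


LC = MSD / n_div
= 1.8 / 50
= 0.0360

0.0360


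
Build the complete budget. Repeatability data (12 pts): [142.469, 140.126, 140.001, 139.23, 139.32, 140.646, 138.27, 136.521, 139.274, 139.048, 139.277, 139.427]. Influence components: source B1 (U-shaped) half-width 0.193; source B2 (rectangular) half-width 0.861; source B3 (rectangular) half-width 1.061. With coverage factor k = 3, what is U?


mean = (142.469 + 140.126 + 140.001 + 139.23 + 139.32 + 140.646 + 138.27 + 136.521 + 139.274 + 139.048 + 139.277 + 139.427) / 12 = 139.4674167
s = sqrt(sum((x - mean)^2)/(n-1)) = 1.4000485
u_A = s / sqrt(n) = 1.4000485 / sqrt(12) = 0.40415919
u_B1 = 0.193 / sqrt(2) = 0.13647161
u_B2 = 0.861 / sqrt(3) = 0.49709858
u_B3 = 1.061 / sqrt(3) = 0.61256864
uc = sqrt(0.40415919^2 + 0.13647161^2 + 0.49709858^2 + 0.61256864^2) = 0.89683694
U = k * uc = 3 * 0.89683694
U = 2.6905

2.6905


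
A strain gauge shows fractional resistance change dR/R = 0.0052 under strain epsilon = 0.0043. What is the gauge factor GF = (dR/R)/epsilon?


GF = (dR/R) / epsilon
= 0.0052 / 0.0043
= 1.2093

1.2093


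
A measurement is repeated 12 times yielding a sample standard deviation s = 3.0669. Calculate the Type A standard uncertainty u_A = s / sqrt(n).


u_A = s / sqrt(n)
u_A = 3.0669 / sqrt(12)
u_A = 3.0669 / 3.4641016
u_A = 0.8853

0.8853


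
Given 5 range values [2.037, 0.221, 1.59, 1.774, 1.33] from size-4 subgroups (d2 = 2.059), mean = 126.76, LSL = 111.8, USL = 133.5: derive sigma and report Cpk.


R_bar = (2.037 + 0.221 + 1.59 + 1.774 + 1.33) / 5 = 1.3904
sigma = R_bar / d2 = 1.3904 / 2.059 = 0.67527926
Cp = (USL - LSL)/(6*sigma) = (133.5 - 111.8)/(6*0.67527926) = 5.3558
Cpu = (133.5 - 126.76)/(3*0.67527926) = 3.3270
Cpl = (126.76 - 111.8)/(3*0.67527926) = 7.3846
Cpk = min(Cpu, Cpl) = 3.3270

3.3270


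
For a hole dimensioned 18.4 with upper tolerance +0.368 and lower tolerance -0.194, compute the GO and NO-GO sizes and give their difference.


GO = nominal - lower_tol (smallest hole = maximum material condition)
GO = 18.4 - 0.194 = 18.206
NO-GO = nominal + upper_tol (largest hole = least material condition)
NO-GO = 18.4 + 0.368 = 18.768
spread = NO-GO - GO = 18.768 - 18.206 = 0.5620

0.5620


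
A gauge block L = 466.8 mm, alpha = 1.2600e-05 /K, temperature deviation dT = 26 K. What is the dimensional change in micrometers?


dL = L * alpha * dT
= 466.8 * 1.2600e-05 * 26
= 0.1529237 mm
dL_um = 0.1529237 * 1000 = 152.9237 um

152.9237


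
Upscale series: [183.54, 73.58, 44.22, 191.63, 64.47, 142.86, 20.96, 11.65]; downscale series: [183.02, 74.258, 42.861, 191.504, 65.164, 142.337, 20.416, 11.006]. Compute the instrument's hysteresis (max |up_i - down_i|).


|183.54 - 183.02| = 0.5200
|73.58 - 74.258| = 0.6780
|44.22 - 42.861| = 1.3590
|191.63 - 191.504| = 0.1260
|64.47 - 65.164| = 0.6940
|142.86 - 142.337| = 0.5230
|20.96 - 20.416| = 0.5440
|11.65 - 11.006| = 0.6440
hysteresis = max(diffs) = 1.3590

1.3590


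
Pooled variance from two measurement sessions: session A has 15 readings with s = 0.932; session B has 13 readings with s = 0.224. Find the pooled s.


s_p = sqrt(((n1-1)*s1^2 + (n2-1)*s2^2) / (n1+n2-2))
numerator = (15-1)*0.932^2 + (13-1)*0.224^2 = 12.160736 + 0.602112 = 12.762848
denominator = 15 + 13 - 2 = 26
s_p^2 = 12.762848 / 26 = 0.49087877
s_p = sqrt(0.49087877) = 0.7006

0.7006


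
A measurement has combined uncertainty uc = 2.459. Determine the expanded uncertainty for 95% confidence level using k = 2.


U = k * uc
U = 2 * 2.459
U = 4.9180

4.9180


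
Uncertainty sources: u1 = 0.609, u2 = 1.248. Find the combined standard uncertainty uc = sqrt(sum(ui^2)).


uc = sqrt(0.609^2 + 1.248^2)
uc = sqrt(1.928385)
uc = 1.3887

1.3887


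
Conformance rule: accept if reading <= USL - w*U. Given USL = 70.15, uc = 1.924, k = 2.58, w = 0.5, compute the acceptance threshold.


U = k * uc = 2.58 * 1.924 = 4.96392
guard band g = w * U = 0.5 * 4.96392 = 2.48196
AL = USL - g = 70.15 - 2.48196
AL = 67.6680

67.6680


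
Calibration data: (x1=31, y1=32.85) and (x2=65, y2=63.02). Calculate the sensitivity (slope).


slope = (y2 - y1) / (x2 - x1)
= (63.02 - 32.85) / (65 - 31)
= 30.1700 / 34
= 0.8874

0.8874


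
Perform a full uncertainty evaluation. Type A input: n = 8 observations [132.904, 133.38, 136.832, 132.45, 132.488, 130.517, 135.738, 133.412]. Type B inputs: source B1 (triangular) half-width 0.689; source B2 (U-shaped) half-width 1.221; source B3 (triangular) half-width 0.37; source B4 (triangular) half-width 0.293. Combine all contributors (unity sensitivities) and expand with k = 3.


mean = (132.904 + 133.38 + 136.832 + 132.45 + 132.488 + 130.517 + 135.738 + 133.412) / 8 = 133.465125
s = sqrt(sum((x - mean)^2)/(n-1)) = 1.9821861
u_A = s / sqrt(n) = 1.9821861 / sqrt(8) = 0.70080862
u_B1 = 0.689 / sqrt(6) = 0.28128307
u_B2 = 1.221 / sqrt(2) = 0.86337738
u_B3 = 0.37 / sqrt(6) = 0.15105187
u_B4 = 0.293 / sqrt(6) = 0.11961675
uc = sqrt(0.70080862^2 + 0.28128307^2 + 0.86337738^2 + 0.15105187^2 + 0.11961675^2) = 1.1630985
U = k * uc = 3 * 1.1630985
U = 3.4893

3.4893


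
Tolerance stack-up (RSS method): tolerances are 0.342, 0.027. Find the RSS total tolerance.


RSS = sqrt(0.342^2 + 0.027^2)
= sqrt(0.117693)
= 0.3431

0.3431


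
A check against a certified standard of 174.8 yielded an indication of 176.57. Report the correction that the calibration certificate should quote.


Correction = standard - reading
= 174.8 - 176.57
= -1.7700

-1.7700


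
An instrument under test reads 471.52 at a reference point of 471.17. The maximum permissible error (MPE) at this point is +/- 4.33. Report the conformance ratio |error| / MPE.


e = indication - reference = 471.52 - 471.17 = 0.3500
|e| = 0.3500
ratio = |e| / MPE = 0.3500 / 4.33
ratio = 0.0808

0.0808


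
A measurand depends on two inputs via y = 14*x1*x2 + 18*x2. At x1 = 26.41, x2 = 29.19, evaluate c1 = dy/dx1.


y = 14*x1*x2 + 18*x2
dy/dx1 = 14*x2
Evaluate at x2 = 29.19: c1 = 14 * 29.19
c1 = 408.6600

408.6600


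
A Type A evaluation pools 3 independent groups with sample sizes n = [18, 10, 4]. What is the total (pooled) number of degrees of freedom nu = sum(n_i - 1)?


nu = sum_i (n_i - 1)
nu = ((18 - 1) + (10 - 1) + (4 - 1))
nu = 17 + 9 + 3
nu = 29

29


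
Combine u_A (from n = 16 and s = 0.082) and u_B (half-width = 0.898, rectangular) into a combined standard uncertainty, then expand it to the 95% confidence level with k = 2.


u_A = s / sqrt(n) = 0.082 / sqrt(16) = 0.0205
u_B = half_width / sqrt(3) = 0.898 / sqrt(3) = 0.51846054
uc = sqrt(u_A^2 + u_B^2) = sqrt(0.0205^2 + 0.51846054^2) = 0.51886567
U = k * uc = 2 * 0.51886567
U = 1.0377

1.0377


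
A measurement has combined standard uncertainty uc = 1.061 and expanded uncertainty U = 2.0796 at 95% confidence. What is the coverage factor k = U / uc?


k = U / uc
k = 2.0796 / 1.061
k = 1.96

1.96


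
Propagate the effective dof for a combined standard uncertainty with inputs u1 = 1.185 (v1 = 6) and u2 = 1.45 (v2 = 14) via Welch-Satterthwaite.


uc = sqrt(u1^2 + u2^2) = sqrt(1.185^2 + 1.45^2) = 1.8726252
v_eff = uc^4 / (u1^4/v1 + u2^4/v2)
= 1.8726252^4 / (1.185^4/6 + 1.45^4/14)
= 12.297121 / 0.64439175
v_eff = 19.0833

19.0833


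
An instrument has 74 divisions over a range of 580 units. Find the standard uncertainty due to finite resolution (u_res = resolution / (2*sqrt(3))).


resolution = range / divisions
resolution = 580 / 74 = 7.8378378
u_res = resolution / (2*sqrt(3))
u_res = 7.8378378 / 3.4641016
u_res = 2.2626

2.2626


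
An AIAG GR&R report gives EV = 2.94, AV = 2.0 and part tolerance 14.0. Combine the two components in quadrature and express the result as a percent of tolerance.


GRR = sqrt(EV^2 + AV^2) = sqrt(2.94^2 + 2.0^2) = 3.555784
%GRR = GRR / tol * 100 = 3.555784 / 14.0 * 100
%GRR = 25.3985

25.3985


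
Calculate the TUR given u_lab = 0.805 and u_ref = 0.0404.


TUR = u_lab / u_ref
= 0.805 / 0.0404
= 19.9257

19.9257


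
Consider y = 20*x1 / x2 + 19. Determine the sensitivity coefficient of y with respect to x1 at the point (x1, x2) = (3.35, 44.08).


y = 20*x1 / x2 + 19
dy/dx1 = 20/x2
Evaluate at x2 = 44.08: c1 = 20 / 44.08
c1 = 0.4537

0.4537


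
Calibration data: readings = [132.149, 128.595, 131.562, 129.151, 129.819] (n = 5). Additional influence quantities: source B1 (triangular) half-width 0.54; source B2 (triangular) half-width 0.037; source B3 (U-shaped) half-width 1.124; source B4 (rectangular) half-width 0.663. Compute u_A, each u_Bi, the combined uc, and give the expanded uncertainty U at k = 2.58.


mean = (132.149 + 128.595 + 131.562 + 129.151 + 129.819) / 5 = 130.2552
s = sqrt(sum((x - mean)^2)/(n-1)) = 1.5378554
u_A = s / sqrt(n) = 1.5378554 / sqrt(5) = 0.68774984
u_B1 = 0.54 / sqrt(6) = 0.22045408
u_B2 = 0.037 / sqrt(6) = 0.015105187
u_B3 = 1.124 / sqrt(2) = 0.79478802
u_B4 = 0.663 / sqrt(3) = 0.38278323
uc = sqrt(0.68774984^2 + 0.22045408^2 + 0.015105187^2 + 0.79478802^2 + 0.38278323^2) = 1.1401925
U = k * uc = 2.58 * 1.1401925
U = 2.9417

2.9417


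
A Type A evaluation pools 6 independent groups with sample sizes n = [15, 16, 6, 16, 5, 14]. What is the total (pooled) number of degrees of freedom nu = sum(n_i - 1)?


nu = sum_i (n_i - 1)
nu = ((15 - 1) + (16 - 1) + (6 - 1) + (16 - 1) + (5 - 1) + (14 - 1))
nu = 14 + 15 + 5 + 15 + 4 + 13
nu = 66

66


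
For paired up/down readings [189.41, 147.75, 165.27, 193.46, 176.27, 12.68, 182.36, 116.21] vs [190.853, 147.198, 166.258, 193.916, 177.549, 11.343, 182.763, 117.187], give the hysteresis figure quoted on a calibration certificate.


|189.41 - 190.853| = 1.4430
|147.75 - 147.198| = 0.5520
|165.27 - 166.258| = 0.9880
|193.46 - 193.916| = 0.4560
|176.27 - 177.549| = 1.2790
|12.68 - 11.343| = 1.3370
|182.36 - 182.763| = 0.4030
|116.21 - 117.187| = 0.9770
hysteresis = max(diffs) = 1.4430

1.4430


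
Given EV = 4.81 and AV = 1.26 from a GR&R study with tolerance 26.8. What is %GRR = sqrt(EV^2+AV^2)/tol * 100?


GRR = sqrt(EV^2 + AV^2) = sqrt(4.81^2 + 1.26^2) = 4.9722932
%GRR = GRR / tol * 100 = 4.9722932 / 26.8 * 100
%GRR = 18.5533

18.5533


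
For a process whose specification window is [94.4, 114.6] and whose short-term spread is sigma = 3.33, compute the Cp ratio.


Cp = (USL - LSL) / (6 * sigma)
= (114.6 - 94.4) / (6 * 3.33)
= 20.2000 / 19.9800
= 1.0110

1.0110


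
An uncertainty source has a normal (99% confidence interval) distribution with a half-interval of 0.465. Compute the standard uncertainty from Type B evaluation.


u_B = half_width / 2.576
u_B = 0.465 / 2.576
u_B = 0.1805

0.1805


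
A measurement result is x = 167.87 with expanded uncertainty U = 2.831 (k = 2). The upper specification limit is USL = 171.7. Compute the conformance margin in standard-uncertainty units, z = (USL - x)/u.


u = U / k = 2.831 / 2 = 1.4155
margin = |USL - x| = |171.7 - 167.87| = 3.83
z = margin / u = 3.83 / 1.4155
z = 2.7058

2.7058


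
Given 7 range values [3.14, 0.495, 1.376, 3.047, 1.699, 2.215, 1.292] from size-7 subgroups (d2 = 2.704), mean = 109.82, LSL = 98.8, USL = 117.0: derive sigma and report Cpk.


R_bar = (3.14 + 0.495 + 1.376 + 3.047 + 1.699 + 2.215 + 1.292) / 7 = 1.8948571
sigma = R_bar / d2 = 1.8948571 / 2.704 = 0.70076076
Cp = (USL - LSL)/(6*sigma) = (117.0 - 98.8)/(6*0.70076076) = 4.3286
Cpu = (117.0 - 109.82)/(3*0.70076076) = 3.4153
Cpl = (109.82 - 98.8)/(3*0.70076076) = 5.2419
Cpk = min(Cpu, Cpl) = 3.4153

3.4153


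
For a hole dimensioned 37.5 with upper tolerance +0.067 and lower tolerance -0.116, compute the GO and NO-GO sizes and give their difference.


GO = nominal - lower_tol (smallest hole = maximum material condition)
GO = 37.5 - 0.116 = 37.384
NO-GO = nominal + upper_tol (largest hole = least material condition)
NO-GO = 37.5 + 0.067 = 37.567
spread = NO-GO - GO = 37.567 - 37.384 = 0.1830

0.1830


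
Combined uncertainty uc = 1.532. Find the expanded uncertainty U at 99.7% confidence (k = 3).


U = k * uc
U = 3 * 1.532
U = 4.5960

4.5960


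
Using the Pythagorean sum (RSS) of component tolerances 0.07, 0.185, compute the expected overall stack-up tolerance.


RSS = sqrt(0.07^2 + 0.185^2)
= sqrt(0.039125)
= 0.1978

0.1978


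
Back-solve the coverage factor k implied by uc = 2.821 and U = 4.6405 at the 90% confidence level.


k = U / uc
k = 4.6405 / 2.821
k = 1.645

1.645


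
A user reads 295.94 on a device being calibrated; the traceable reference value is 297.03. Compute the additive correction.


Correction = standard - reading
= 297.03 - 295.94
= 1.0900

1.0900


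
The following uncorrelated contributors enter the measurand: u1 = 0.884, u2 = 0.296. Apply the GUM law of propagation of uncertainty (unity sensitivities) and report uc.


uc = sqrt(0.884^2 + 0.296^2)
uc = sqrt(0.869072)
uc = 0.9322

0.9322


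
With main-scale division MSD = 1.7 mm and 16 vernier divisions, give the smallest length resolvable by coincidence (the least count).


LC = MSD / n_div
= 1.7 / 16
= 0.1062

0.1062


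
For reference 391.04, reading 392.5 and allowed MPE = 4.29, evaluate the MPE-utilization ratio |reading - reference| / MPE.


e = indication - reference = 392.5 - 391.04 = 1.4600
|e| = 1.4600
ratio = |e| / MPE = 1.4600 / 4.29
ratio = 0.3403

0.3403


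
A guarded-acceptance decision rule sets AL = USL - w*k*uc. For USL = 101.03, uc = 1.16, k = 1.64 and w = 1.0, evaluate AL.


U = k * uc = 1.64 * 1.16 = 1.9024
guard band g = w * U = 1.0 * 1.9024 = 1.9024
AL = USL - g = 101.03 - 1.9024
AL = 99.1276

99.1276


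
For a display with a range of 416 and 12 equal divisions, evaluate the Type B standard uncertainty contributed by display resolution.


resolution = range / divisions
resolution = 416 / 12 = 34.666667
u_res = resolution / (2*sqrt(3))
u_res = 34.666667 / 3.4641016
u_res = 10.0074

10.0074


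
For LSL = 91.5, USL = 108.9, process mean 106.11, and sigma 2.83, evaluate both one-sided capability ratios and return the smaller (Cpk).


Cpu = (USL - mean) / (3*sigma) = (108.9 - 106.11) / (3*2.83) = 0.3286
Cpl = (mean - LSL) / (3*sigma) = (106.11 - 91.5) / (3*2.83) = 1.7208
Cpk = min(Cpu, Cpl) = 0.3286

0.3286


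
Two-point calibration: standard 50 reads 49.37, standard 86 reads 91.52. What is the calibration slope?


slope = (y2 - y1) / (x2 - x1)
= (91.52 - 49.37) / (86 - 50)
= 42.1500 / 36
= 1.1708

1.1708


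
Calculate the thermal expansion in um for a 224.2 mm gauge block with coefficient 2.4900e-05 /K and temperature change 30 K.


dL = L * alpha * dT
= 224.2 * 2.4900e-05 * 30
= 0.1674774 mm
dL_um = 0.1674774 * 1000 = 167.4774 um

167.4774


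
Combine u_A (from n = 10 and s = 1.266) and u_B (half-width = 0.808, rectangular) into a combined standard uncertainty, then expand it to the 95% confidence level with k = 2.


u_A = s / sqrt(n) = 1.266 / sqrt(10) = 0.40034435
u_B = half_width / sqrt(3) = 0.808 / sqrt(3) = 0.46649902
uc = sqrt(u_A^2 + u_B^2) = sqrt(0.40034435^2 + 0.46649902^2) = 0.61473322
U = k * uc = 2 * 0.61473322
U = 1.2295

1.2295


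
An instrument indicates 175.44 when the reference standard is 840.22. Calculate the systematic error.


Systematic error = measured - true
= 175.44 - 840.22
= -664.7800

-664.7800


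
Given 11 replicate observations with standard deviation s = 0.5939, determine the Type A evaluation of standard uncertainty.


u_A = s / sqrt(n)
u_A = 0.5939 / sqrt(11)
u_A = 0.5939 / 3.3166248
u_A = 0.1791

0.1791


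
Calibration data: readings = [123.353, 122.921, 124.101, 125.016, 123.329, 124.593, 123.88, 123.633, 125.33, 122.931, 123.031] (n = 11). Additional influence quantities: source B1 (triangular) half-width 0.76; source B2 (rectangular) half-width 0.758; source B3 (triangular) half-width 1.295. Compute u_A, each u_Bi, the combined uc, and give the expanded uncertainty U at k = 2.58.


mean = (123.353 + 122.921 + 124.101 + 125.016 + 123.329 + 124.593 + 123.88 + 123.633 + 125.33 + 122.931 + 123.031) / 11 = 123.8289091
s = sqrt(sum((x - mean)^2)/(n-1)) = 0.84290657
u_A = s / sqrt(n) = 0.84290657 / sqrt(11) = 0.25414589
u_B1 = 0.76 / sqrt(6) = 0.3102687
u_B2 = 0.758 / sqrt(3) = 0.4376315
u_B3 = 1.295 / sqrt(6) = 0.52868154
uc = sqrt(0.25414589^2 + 0.3102687^2 + 0.4376315^2 + 0.52868154^2) = 0.79491025
U = k * uc = 2.58 * 0.79491025
U = 2.0509

2.0509


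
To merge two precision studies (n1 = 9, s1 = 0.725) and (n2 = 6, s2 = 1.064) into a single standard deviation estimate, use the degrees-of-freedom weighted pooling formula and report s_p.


s_p = sqrt(((n1-1)*s1^2 + (n2-1)*s2^2) / (n1+n2-2))
numerator = (9-1)*0.725^2 + (6-1)*1.064^2 = 4.205 + 5.66048 = 9.86548
denominator = 9 + 6 - 2 = 13
s_p^2 = 9.86548 / 13 = 0.75888308
s_p = sqrt(0.75888308) = 0.8711

0.8711


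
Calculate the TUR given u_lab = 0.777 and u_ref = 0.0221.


TUR = u_lab / u_ref
= 0.777 / 0.0221
= 35.1584

35.1584


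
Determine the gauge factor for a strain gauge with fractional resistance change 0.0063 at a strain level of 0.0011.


GF = (dR/R) / epsilon
= 0.0063 / 0.0011
= 5.7273

5.7273


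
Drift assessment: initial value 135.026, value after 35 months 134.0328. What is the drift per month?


rate = (v2 - v1) / months
= (134.0328 - 135.026) / 35
= -0.9932 / 35
= -0.0284

-0.0284


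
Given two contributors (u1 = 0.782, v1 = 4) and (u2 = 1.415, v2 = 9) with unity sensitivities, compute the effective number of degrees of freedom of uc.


uc = sqrt(u1^2 + u2^2) = sqrt(0.782^2 + 1.415^2) = 1.6167093
v_eff = uc^4 / (u1^4/v1 + u2^4/v2)
= 1.6167093^4 / (0.782^4/4 + 1.415^4/9)
= 6.8316836 / 0.53892428
v_eff = 12.6765

12.6765


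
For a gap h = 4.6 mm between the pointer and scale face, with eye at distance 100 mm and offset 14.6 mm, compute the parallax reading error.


error = h * offset / d
= 4.6 * 14.6 / 100
= 0.6716

0.6716


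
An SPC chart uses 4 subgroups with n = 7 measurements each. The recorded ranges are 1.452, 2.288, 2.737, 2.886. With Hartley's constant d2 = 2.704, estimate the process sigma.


R_bar = (1.452 + 2.288 + 2.737 + 2.886) / 4
R_bar = 9.363 / 4 = 2.34075
sigma_hat = R_bar / d2 = 2.34075 / 2.704 = 0.8657

0.8657


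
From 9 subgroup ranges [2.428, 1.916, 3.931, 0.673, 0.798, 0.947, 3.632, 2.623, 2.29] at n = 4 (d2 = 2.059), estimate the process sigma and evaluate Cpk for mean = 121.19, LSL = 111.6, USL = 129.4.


R_bar = (2.428 + 1.916 + 3.931 + 0.673 + 0.798 + 0.947 + 3.632 + 2.623 + 2.29) / 9 = 2.1375556
sigma = R_bar / d2 = 2.1375556 / 2.059 = 1.0381523
Cp = (USL - LSL)/(6*sigma) = (129.4 - 111.6)/(6*1.0381523) = 2.8576
Cpu = (129.4 - 121.19)/(3*1.0381523) = 2.6361
Cpl = (121.19 - 111.6)/(3*1.0381523) = 3.0792
Cpk = min(Cpu, Cpl) = 2.6361

2.6361


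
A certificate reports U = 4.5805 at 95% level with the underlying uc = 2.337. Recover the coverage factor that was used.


k = U / uc
k = 4.5805 / 2.337
k = 1.96

1.96


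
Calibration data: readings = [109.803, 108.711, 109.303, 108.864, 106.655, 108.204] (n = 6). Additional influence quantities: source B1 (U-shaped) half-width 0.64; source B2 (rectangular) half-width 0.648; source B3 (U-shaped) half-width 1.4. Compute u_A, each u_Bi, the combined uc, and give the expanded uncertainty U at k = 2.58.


mean = (109.803 + 108.711 + 109.303 + 108.864 + 106.655 + 108.204) / 6 = 108.59
s = sqrt(sum((x - mean)^2)/(n-1)) = 1.0920326
u_A = s / sqrt(n) = 1.0920326 / sqrt(6) = 0.44582044
u_B1 = 0.64 / sqrt(2) = 0.45254834
u_B2 = 0.648 / sqrt(3) = 0.37412297
u_B3 = 1.4 / sqrt(2) = 0.98994949
uc = sqrt(0.44582044^2 + 0.45254834^2 + 0.37412297^2 + 0.98994949^2) = 1.2343111
U = k * uc = 2.58 * 1.2343111
U = 3.1845

3.1845


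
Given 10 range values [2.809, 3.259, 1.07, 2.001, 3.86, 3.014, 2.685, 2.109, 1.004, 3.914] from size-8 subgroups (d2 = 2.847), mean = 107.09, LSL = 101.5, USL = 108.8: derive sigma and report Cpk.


R_bar = (2.809 + 3.259 + 1.07 + 2.001 + 3.86 + 3.014 + 2.685 + 2.109 + 1.004 + 3.914) / 10 = 2.5725
sigma = R_bar / d2 = 2.5725 / 2.847 = 0.90358272
Cp = (USL - LSL)/(6*sigma) = (108.8 - 101.5)/(6*0.90358272) = 1.3465
Cpu = (108.8 - 107.09)/(3*0.90358272) = 0.6308
Cpl = (107.09 - 101.5)/(3*0.90358272) = 2.0622
Cpk = min(Cpu, Cpl) = 0.6308

0.6308


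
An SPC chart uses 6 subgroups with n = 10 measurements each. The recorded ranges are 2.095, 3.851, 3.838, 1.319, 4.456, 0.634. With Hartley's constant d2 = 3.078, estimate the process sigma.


R_bar = (2.095 + 3.851 + 3.838 + 1.319 + 4.456 + 0.634) / 6
R_bar = 16.193 / 6 = 2.6988333
sigma_hat = R_bar / d2 = 2.6988333 / 3.078 = 0.8768

0.8768


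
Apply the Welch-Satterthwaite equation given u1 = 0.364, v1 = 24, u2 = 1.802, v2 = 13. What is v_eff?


uc = sqrt(u1^2 + u2^2) = sqrt(0.364^2 + 1.802^2) = 1.838396
v_eff = uc^4 / (u1^4/v1 + u2^4/v2)
= 1.838396^4 / (0.364^4/24 + 1.802^4/13)
= 11.422371 / 0.81183407
v_eff = 14.0698

14.0698


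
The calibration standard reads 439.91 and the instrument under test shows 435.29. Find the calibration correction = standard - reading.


Correction = standard - reading
= 439.91 - 435.29
= 4.6200

4.6200


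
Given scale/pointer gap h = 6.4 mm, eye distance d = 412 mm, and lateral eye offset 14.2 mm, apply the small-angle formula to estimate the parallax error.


error = h * offset / d
= 6.4 * 14.2 / 412
= 0.2206

0.2206


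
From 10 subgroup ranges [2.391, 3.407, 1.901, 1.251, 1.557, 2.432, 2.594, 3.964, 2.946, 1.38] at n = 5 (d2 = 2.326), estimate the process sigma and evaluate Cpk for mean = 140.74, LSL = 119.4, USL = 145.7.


R_bar = (2.391 + 3.407 + 1.901 + 1.251 + 1.557 + 2.432 + 2.594 + 3.964 + 2.946 + 1.38) / 10 = 2.3823
sigma = R_bar / d2 = 2.3823 / 2.326 = 1.0242046
Cp = (USL - LSL)/(6*sigma) = (145.7 - 119.4)/(6*1.0242046) = 4.2797
Cpu = (145.7 - 140.74)/(3*1.0242046) = 1.6143
Cpl = (140.74 - 119.4)/(3*1.0242046) = 6.9452
Cpk = min(Cpu, Cpl) = 1.6143

1.6143


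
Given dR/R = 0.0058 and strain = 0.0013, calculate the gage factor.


GF = (dR/R) / epsilon
= 0.0058 / 0.0013
= 4.4615

4.4615


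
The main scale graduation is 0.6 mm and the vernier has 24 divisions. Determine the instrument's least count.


LC = MSD / n_div
= 0.6 / 24
= 0.0250

0.0250


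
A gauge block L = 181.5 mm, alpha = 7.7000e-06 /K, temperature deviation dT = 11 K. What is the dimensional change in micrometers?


dL = L * alpha * dT
= 181.5 * 7.7000e-06 * 11
= 0.0153731 mm
dL_um = 0.0153731 * 1000 = 15.3731 um

15.3731


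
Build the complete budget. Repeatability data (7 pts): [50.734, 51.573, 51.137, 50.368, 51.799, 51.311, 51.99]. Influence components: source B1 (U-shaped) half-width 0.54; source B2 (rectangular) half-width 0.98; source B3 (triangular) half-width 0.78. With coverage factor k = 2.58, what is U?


mean = (50.734 + 51.573 + 51.137 + 50.368 + 51.799 + 51.311 + 51.99) / 7 = 51.27314286
s = sqrt(sum((x - mean)^2)/(n-1)) = 0.57882796
u_A = s / sqrt(n) = 0.57882796 / sqrt(7) = 0.2187764
u_B1 = 0.54 / sqrt(2) = 0.38183766
u_B2 = 0.98 / sqrt(3) = 0.56580326
u_B3 = 0.78 / sqrt(6) = 0.31843367
uc = sqrt(0.2187764^2 + 0.38183766^2 + 0.56580326^2 + 0.31843367^2) = 0.78434459
U = k * uc = 2.58 * 0.78434459
U = 2.0236

2.0236


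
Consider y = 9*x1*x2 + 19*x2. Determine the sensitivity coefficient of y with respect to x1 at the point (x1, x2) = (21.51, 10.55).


y = 9*x1*x2 + 19*x2
dy/dx1 = 9*x2
Evaluate at x2 = 10.55: c1 = 9 * 10.55
c1 = 94.9500

94.9500


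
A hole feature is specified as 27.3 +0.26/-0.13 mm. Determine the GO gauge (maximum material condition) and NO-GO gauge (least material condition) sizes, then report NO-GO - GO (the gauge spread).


GO = nominal - lower_tol (smallest hole = maximum material condition)
GO = 27.3 - 0.13 = 27.17
NO-GO = nominal + upper_tol (largest hole = least material condition)
NO-GO = 27.3 + 0.26 = 27.56
spread = NO-GO - GO = 27.56 - 27.17 = 0.3900

0.3900


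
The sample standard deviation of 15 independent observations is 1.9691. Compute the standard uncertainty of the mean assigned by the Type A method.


u_A = s / sqrt(n)
u_A = 1.9691 / sqrt(15)
u_A = 1.9691 / 3.8729833
u_A = 0.5084

0.5084


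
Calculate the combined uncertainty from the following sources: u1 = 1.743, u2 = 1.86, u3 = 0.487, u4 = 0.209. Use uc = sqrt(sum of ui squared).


uc = sqrt(1.743^2 + 1.86^2 + 0.487^2 + 0.209^2)
uc = sqrt(6.778499)
uc = 2.6036

2.6036


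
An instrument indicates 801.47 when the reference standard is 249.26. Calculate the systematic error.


Systematic error = measured - true
= 801.47 - 249.26
= 552.2100

552.2100


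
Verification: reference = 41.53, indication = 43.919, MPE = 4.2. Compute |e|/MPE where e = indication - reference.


e = indication - reference = 43.919 - 41.53 = 2.3890
|e| = 2.3890
ratio = |e| / MPE = 2.3890 / 4.2
ratio = 0.5688

0.5688


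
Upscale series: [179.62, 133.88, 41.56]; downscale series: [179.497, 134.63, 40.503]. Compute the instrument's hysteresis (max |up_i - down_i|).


|179.62 - 179.497| = 0.1230
|133.88 - 134.63| = 0.7500
|41.56 - 40.503| = 1.0570
hysteresis = max(diffs) = 1.0570

1.0570


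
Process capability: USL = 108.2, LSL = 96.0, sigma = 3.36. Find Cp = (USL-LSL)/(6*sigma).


Cp = (USL - LSL) / (6 * sigma)
= (108.2 - 96.0) / (6 * 3.36)
= 12.2000 / 20.1600
= 0.6052

0.6052


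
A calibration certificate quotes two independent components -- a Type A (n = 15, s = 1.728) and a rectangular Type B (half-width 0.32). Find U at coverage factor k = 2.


u_A = s / sqrt(n) = 1.728 / sqrt(15) = 0.44616768
u_B = half_width / sqrt(3) = 0.32 / sqrt(3) = 0.18475209
uc = sqrt(u_A^2 + u_B^2) = sqrt(0.44616768^2 + 0.18475209^2) = 0.48290675
U = k * uc = 2 * 0.48290675
U = 0.9658

0.9658
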